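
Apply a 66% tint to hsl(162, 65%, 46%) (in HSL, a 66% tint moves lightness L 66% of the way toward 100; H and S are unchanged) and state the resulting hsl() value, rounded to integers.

hsl(162, 65%, 82%)

L moves 66% from 46 toward 100: 46 + 35.64 = 81.64 → 82.
H and S are unchanged.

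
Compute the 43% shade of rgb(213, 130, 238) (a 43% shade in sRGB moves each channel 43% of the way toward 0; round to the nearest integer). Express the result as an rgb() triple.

A 43% shade moves each channel 43% toward 0:
  R: 213 − 91.59 = 121.41 → 121
  G: 130 + 0.43×(0−130) = 130 − 55.9 = 74.1 → 74
  B: 238 + 0.43×(0−238) = 238 − 102.34 = 135.66 → 136

rgb(121, 74, 136)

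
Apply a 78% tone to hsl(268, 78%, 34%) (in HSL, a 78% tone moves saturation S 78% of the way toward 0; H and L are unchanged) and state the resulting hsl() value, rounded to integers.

S moves 78% from 78 toward 0: 78 − 60.84 = 17.16 → 17.
H and L are unchanged.

hsl(268, 17%, 34%)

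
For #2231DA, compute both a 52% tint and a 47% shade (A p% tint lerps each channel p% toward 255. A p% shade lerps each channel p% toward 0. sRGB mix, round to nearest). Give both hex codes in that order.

#2231DA is rgb(34, 49, 218).
52% tint:
  R: 34 + 114.92 = 148.92 → 149
  G: 49 + 107.12 = 156.12 → 156
  B: 218 + 0.52×(255−218) = 218 + 19.24 = 237.24 → 237
  → #959CED
47% shade:
  R: 34 + 0.47×(0−34) = 34 − 15.98 = 18.02 → 18
  G: 49 + 0.47×(0−49) = 49 − 23.03 = 25.97 → 26
  B: 218 + 0.47×(0−218) = 218 − 102.46 = 115.54 → 116
  → #121A74

#959CED, #121A74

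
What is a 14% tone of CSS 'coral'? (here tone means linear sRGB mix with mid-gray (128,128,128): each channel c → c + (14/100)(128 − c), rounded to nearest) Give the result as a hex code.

#ed7f57

CSS coral is rgb(255, 127, 80).
A 14% tone moves each channel 14% toward 128:
  R: 255 + 0.14×(128−255) = 255 − 17.78 = 237.22 → 237
  G: 127 + 0.14 = 127.14 → 127
  B: 80 + 0.14×(128−80) = 80 + 6.72 = 86.72 → 87
rgb(237, 127, 87) = #ed7f57.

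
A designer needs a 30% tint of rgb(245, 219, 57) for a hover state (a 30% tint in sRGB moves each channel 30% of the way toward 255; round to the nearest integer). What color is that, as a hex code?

#f8e674

A 30% tint moves each channel 30% toward 255:
  R: 245 + 3 = 248 → 248
  G: 219 + 0.3×(255−219) = 219 + 10.8 = 229.8 → 230
  B: 57 + 59.4 = 116.4 → 116
rgb(248, 230, 116) = #f8e674.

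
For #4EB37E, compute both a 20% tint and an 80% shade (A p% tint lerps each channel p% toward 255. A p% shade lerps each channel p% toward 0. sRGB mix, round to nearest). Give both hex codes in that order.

#71C298, #102419

#4EB37E is rgb(78, 179, 126).
20% tint:
  R: 78 + 35.4 = 113.4 → 113
  G: 179 + 15.2 = 194.2 → 194
  B: 126 + 0.2×(255−126) = 126 + 25.8 = 151.8 → 152
  → #71C298
80% shade:
  R: 78 − 62.4 = 15.6 → 16
  G: 179 + 0.8×(0−179) = 179 − 143.2 = 35.8 → 36
  B: 126 + 0.8×(0−126) = 126 − 100.8 = 25.2 → 25
  → #102419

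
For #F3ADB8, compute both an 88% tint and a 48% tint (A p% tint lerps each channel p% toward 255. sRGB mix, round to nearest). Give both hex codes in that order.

#F3ADB8 is rgb(243, 173, 184).
88% tint:
  R: 243 + 0.88×(255−243) = 243 + 10.56 = 253.56 → 254
  G: 173 + 72.16 = 245.16 → 245
  B: 184 + 0.88×(255−184) = 184 + 62.48 = 246.48 → 246
  → #FEF5F6
48% tint:
  R: 243 + 0.48×(255−243) = 243 + 5.76 = 248.76 → 249
  G: 173 + 0.48×(255−173) = 173 + 39.36 = 212.36 → 212
  B: 184 + 0.48×(255−184) = 184 + 34.08 = 218.08 → 218
  → #F9D4DA

#FEF5F6, #F9D4DA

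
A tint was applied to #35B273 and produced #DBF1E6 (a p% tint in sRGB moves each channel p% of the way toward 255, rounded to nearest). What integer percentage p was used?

#35B273 is rgb(53, 178, 115); #DBF1E6 is rgb(219, 241, 230).
On the R channel (widest range): 219 ≈ 53 + (p/100)(255 − 53), so p ≈ 100×(219 − 53)/(255 − 53) = 16600/202 = 82.18.
p = 82 reproduces all three channels after rounding.

82%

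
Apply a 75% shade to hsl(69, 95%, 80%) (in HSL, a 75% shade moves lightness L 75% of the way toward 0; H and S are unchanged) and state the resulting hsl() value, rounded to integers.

L moves 75% from 80 toward 0: 80 − 60 = 20 → 20.
H and S are unchanged.

hsl(69, 95%, 20%)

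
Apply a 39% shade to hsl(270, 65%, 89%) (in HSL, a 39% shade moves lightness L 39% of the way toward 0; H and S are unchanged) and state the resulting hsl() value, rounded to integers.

L moves 39% from 89 toward 0: 89 − 34.71 = 54.29 → 54.
H and S are unchanged.

hsl(270, 65%, 54%)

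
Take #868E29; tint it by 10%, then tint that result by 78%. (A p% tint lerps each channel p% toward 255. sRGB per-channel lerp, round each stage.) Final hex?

#E7E9D5

#868E29 is rgb(134, 142, 41).
Per channel, c → c + 0.1(255 − c):
  R: 134 + 12.1 = 146.1 → 146
  G: 142 + 11.3 = 153.3 → 153
  B: 41 + 21.4 = 62.4 → 62
After the tint: rgb(146, 153, 62) = #92993E.
Per channel, c → c + 0.78(255 − c):
  R: 146 + 85.02 = 231.02 → 231
  G: 153 + 79.56 = 232.56 → 233
  B: 62 + 150.54 = 212.54 → 213
rgb(231, 233, 213) = #E7E9D5.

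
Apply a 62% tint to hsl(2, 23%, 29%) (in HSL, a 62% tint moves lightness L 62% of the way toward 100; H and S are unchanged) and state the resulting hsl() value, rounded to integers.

L moves 62% from 29 toward 100: 29 + 44.02 = 73.02 → 73.
H and S are unchanged.

hsl(2, 23%, 73%)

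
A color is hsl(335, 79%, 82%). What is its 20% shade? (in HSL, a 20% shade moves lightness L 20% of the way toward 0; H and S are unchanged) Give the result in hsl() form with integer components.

L moves 20% from 82 toward 0: 82 − 16.4 = 65.6 → 66.
H and S are unchanged.

hsl(335, 79%, 66%)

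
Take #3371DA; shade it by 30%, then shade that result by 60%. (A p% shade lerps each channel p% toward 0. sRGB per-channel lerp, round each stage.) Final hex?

#0E203D

#3371DA is rgb(51, 113, 218).
Per channel, c → c + 0.3(0 − c):
  R: 51 − 15.3 = 35.7 → 36
  G: 113 + 0.3×(0−113) = 113 − 33.9 = 79.1 → 79
  B: 218 − 65.4 = 152.6 → 153
After the shade: rgb(36, 79, 153) = #244F99.
Lerp each channel 60% toward 0:
  R: 36 − 21.6 = 14.4 → 14
  G: 79 − 47.4 = 31.6 → 32
  B: 153 + 0.6×(0−153) = 153 − 91.8 = 61.2 → 61
rgb(14, 32, 61) = #0E203D.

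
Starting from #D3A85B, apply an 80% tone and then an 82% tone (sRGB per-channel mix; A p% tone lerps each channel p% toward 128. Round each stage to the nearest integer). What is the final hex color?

#83817F

#D3A85B is rgb(211, 168, 91).
An 80% tone moves each channel 80% toward 128:
  R: 211 + 0.8×(128−211) = 211 − 66.4 = 144.6 → 145
  G: 168 + 0.8×(128−168) = 168 − 32 = 136 → 136
  B: 91 + 0.8×(128−91) = 91 + 29.6 = 120.6 → 121
After the tone: rgb(145, 136, 121) = #918879.
Per channel, c → c + 0.82(128 − c):
  R: 145 + 0.82×(128−145) = 145 − 13.94 = 131.06 → 131
  G: 136 + 0.82×(128−136) = 136 − 6.56 = 129.44 → 129
  B: 121 + 0.82×(128−121) = 121 + 5.74 = 126.74 → 127
rgb(131, 129, 127) = #83817F.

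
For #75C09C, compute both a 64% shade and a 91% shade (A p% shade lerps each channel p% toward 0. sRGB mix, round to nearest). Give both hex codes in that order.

#75C09C is rgb(117, 192, 156).
64% shade:
  R: 117 − 74.88 = 42.12 → 42
  G: 192 + 0.64×(0−192) = 192 − 122.88 = 69.12 → 69
  B: 156 − 99.84 = 56.16 → 56
  → #2A4538
91% shade:
  R: 117 + 0.91×(0−117) = 117 − 106.47 = 10.53 → 11
  G: 192 + 0.91×(0−192) = 192 − 174.72 = 17.28 → 17
  B: 156 + 0.91×(0−156) = 156 − 141.96 = 14.04 → 14
  → #0B110E

#2A4538, #0B110E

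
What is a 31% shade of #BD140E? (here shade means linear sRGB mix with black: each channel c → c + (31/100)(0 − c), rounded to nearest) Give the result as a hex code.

#820E0A

#BD140E is rgb(189, 20, 14).
Per channel, c → c + 0.31(0 − c):
  R: 189 + 0.31×(0−189) = 189 − 58.59 = 130.41 → 130
  G: 20 − 6.2 = 13.8 → 14
  B: 14 − 4.34 = 9.66 → 10
rgb(130, 14, 10) = #820E0A.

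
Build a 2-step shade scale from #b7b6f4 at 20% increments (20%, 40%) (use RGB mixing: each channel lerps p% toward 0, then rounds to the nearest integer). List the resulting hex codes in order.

#b7b6f4 is rgb(183, 182, 244).
20%: (183 − 36.6 = 146.4→146, 182 − 36.4 = 145.6→146, 244 − 48.8 = 195.2→195) → #9292c3
40%: (183 − 73.2 = 109.8→110, 182 − 72.8 = 109.2→109, 244 − 97.6 = 146.4→146) → #6e6d92

#9292c3, #6e6d92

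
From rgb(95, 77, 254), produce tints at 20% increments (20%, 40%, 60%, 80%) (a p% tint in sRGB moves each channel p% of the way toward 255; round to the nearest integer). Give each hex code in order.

#7f71fe, #9f94fe, #bfb8ff, #dfdbff

20%: (95 + 32 = 127→127, 77 + 35.6 = 112.6→113, 254→254) → #7f71fe
40%: (95 + 64 = 159→159, 77 + 71.2 = 148.2→148, 254→254) → #9f94fe
60%: (95 + 96 = 191→191, 77 + 106.8 = 183.8→184, 254 + 0.6 = 254.6→255) → #bfb8ff
80%: (95 + 128 = 223→223, 77 + 142.4 = 219.4→219, 254 + 0.8 = 254.8→255) → #dfdbff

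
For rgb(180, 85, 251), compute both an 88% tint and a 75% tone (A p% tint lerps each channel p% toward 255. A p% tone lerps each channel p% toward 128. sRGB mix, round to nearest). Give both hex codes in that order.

#F6EBFF, #8D759F

88% tint:
  R: 180 + 66 = 246 → 246
  G: 85 + 0.88×(255−85) = 85 + 149.6 = 234.6 → 235
  B: 251 + 0.88×(255−251) = 251 + 3.52 = 254.52 → 255
  → #F6EBFF
75% tone:
  R: 180 + 0.75×(128−180) = 180 − 39 = 141 → 141
  G: 85 + 32.25 = 117.25 → 117
  B: 251 − 92.25 = 158.75 → 159
  → #8D759F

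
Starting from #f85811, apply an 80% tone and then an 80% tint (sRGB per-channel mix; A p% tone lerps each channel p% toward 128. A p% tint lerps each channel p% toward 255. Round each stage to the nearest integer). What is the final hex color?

#f85811 is rgb(248, 88, 17).
Per channel, c → c + 0.8(128 − c):
  R: 248 + 0.8×(128−248) = 248 − 96 = 152 → 152
  G: 88 + 32 = 120 → 120
  B: 17 + 0.8×(128−17) = 17 + 88.8 = 105.8 → 106
After the tone: rgb(152, 120, 106) = #98786a.
An 80% tint moves each channel 80% toward 255:
  R: 152 + 82.4 = 234.4 → 234
  G: 120 + 0.8×(255−120) = 120 + 108 = 228 → 228
  B: 106 + 119.2 = 225.2 → 225
rgb(234, 228, 225) = #eae4e1.

#eae4e1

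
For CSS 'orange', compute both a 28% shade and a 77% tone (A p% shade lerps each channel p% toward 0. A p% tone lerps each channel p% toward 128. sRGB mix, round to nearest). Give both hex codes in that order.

#B87700, #9D8963

CSS orange is rgb(255, 165, 0).
28% shade:
  R: 255 + 0.28×(0−255) = 255 − 71.4 = 183.6 → 184
  G: 165 − 46.2 = 118.8 → 119
  B: 0 + 0 = 0 → 0
  → #B87700
77% tone:
  R: 255 + 0.77×(128−255) = 255 − 97.79 = 157.21 → 157
  G: 165 − 28.49 = 136.51 → 137
  B: 0 + 0.77×(128−0) = 0 + 98.56 = 98.56 → 99
  → #9D8963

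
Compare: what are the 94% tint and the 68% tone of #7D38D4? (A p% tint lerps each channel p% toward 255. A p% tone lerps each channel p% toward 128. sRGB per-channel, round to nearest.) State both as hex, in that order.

#7D38D4 is rgb(125, 56, 212).
94% tint:
  R: 125 + 0.94×(255−125) = 125 + 122.2 = 247.2 → 247
  G: 56 + 187.06 = 243.06 → 243
  B: 212 + 0.94×(255−212) = 212 + 40.42 = 252.42 → 252
  → #F7F3FC
68% tone:
  R: 125 + 2.04 = 127.04 → 127
  G: 56 + 0.68×(128−56) = 56 + 48.96 = 104.96 → 105
  B: 212 − 57.12 = 154.88 → 155
  → #7F699B

#F7F3FC, #7F699B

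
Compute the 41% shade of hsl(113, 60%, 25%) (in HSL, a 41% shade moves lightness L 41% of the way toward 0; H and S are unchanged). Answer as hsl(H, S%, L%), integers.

L moves 41% from 25 toward 0: 25 − 10.25 = 14.75 → 15.
H and S are unchanged.

hsl(113, 60%, 15%)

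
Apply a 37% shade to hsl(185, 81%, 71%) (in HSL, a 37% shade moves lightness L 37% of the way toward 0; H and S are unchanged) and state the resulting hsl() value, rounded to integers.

hsl(185, 81%, 45%)

L moves 37% from 71 toward 0: 71 − 26.27 = 44.73 → 45.
H and S are unchanged.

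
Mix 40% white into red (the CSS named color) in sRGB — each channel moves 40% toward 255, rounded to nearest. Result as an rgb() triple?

rgb(255, 102, 102)

CSS red is rgb(255, 0, 0).
A 40% tint moves each channel 40% toward 255:
  R: 255 + 0 = 255 → 255
  G: 0 + 102 = 102 → 102
  B: 0 + 102 = 102 → 102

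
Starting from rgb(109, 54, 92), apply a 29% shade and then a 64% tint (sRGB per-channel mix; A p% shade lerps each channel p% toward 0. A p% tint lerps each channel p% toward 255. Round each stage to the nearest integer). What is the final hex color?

#bfb1bb

Per channel, c → c + 0.29(0 − c):
  R: 109 + 0.29×(0−109) = 109 − 31.61 = 77.39 → 77
  G: 54 + 0.29×(0−54) = 54 − 15.66 = 38.34 → 38
  B: 92 − 26.68 = 65.32 → 65
After the shade: rgb(77, 38, 65) = #4d2641.
Per channel, c → c + 0.64(255 − c):
  R: 77 + 0.64×(255−77) = 77 + 113.92 = 190.92 → 191
  G: 38 + 138.88 = 176.88 → 177
  B: 65 + 121.6 = 186.6 → 187
rgb(191, 177, 187) = #bfb1bb.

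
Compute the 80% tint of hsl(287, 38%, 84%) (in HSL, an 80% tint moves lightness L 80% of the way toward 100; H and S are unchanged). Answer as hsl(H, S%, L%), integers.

hsl(287, 38%, 97%)

L moves 80% from 84 toward 100: 84 + 12.8 = 96.8 → 97.
H and S are unchanged.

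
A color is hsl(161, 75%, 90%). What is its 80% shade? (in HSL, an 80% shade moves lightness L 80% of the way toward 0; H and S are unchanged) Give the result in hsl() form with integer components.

L moves 80% from 90 toward 0: 90 − 72 = 18 → 18.
H and S are unchanged.

hsl(161, 75%, 18%)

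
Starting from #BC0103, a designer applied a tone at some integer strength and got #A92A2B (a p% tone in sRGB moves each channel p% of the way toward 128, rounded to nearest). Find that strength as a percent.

32%

#BC0103 is rgb(188, 1, 3); #A92A2B is rgb(169, 42, 43).
On the G channel (widest range): 42 ≈ 1 + (p/100)(128 − 1), so p ≈ 100×(42 − 1)/(128 − 1) = 4100/127 = 32.28.
p = 32 reproduces all three channels after rounding.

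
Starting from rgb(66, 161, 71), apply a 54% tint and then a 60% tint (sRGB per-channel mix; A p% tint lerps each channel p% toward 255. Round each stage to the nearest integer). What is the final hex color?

Per channel, c → c + 0.54(255 − c):
  R: 66 + 102.06 = 168.06 → 168
  G: 161 + 0.54×(255−161) = 161 + 50.76 = 211.76 → 212
  B: 71 + 99.36 = 170.36 → 170
After the tint: rgb(168, 212, 170) = #A8D4AA.
A 60% tint moves each channel 60% toward 255:
  R: 168 + 52.2 = 220.2 → 220
  G: 212 + 25.8 = 237.8 → 238
  B: 170 + 51 = 221 → 221
rgb(220, 238, 221) = #DCEEDD.

#DCEEDD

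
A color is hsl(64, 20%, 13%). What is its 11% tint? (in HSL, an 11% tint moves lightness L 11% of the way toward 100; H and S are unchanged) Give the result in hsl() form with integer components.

L moves 11% from 13 toward 100: 13 + 9.57 = 22.57 → 23.
H and S are unchanged.

hsl(64, 20%, 23%)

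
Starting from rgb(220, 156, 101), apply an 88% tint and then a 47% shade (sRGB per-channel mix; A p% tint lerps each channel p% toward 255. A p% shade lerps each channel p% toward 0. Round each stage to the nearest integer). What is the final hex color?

#85817E

An 88% tint moves each channel 88% toward 255:
  R: 220 + 30.8 = 250.8 → 251
  G: 156 + 0.88×(255−156) = 156 + 87.12 = 243.12 → 243
  B: 101 + 0.88×(255−101) = 101 + 135.52 = 236.52 → 237
After the tint: rgb(251, 243, 237) = #FBF3ED.
Lerp each channel 47% toward 0:
  R: 251 + 0.47×(0−251) = 251 − 117.97 = 133.03 → 133
  G: 243 + 0.47×(0−243) = 243 − 114.21 = 128.79 → 129
  B: 237 + 0.47×(0−237) = 237 − 111.39 = 125.61 → 126
rgb(133, 129, 126) = #85817E.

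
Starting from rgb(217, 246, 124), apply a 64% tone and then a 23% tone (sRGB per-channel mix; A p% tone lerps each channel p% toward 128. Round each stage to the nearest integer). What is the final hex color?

Lerp each channel 64% toward 128:
  R: 217 − 56.96 = 160.04 → 160
  G: 246 + 0.64×(128−246) = 246 − 75.52 = 170.48 → 170
  B: 124 + 0.64×(128−124) = 124 + 2.56 = 126.56 → 127
After the tone: rgb(160, 170, 127) = #A0AA7F.
Per channel, c → c + 0.23(128 − c):
  R: 160 − 7.36 = 152.64 → 153
  G: 170 − 9.66 = 160.34 → 160
  B: 127 + 0.23 = 127.23 → 127
rgb(153, 160, 127) = #99A07F.

#99A07F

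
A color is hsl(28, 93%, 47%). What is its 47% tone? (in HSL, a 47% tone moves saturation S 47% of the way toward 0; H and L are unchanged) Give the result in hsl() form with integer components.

S moves 47% from 93 toward 0: 93 − 43.71 = 49.29 → 49.
H and L are unchanged.

hsl(28, 49%, 47%)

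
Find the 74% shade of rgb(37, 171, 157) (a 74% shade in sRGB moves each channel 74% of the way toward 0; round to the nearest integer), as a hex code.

#0A2C29

Lerp each channel 74% toward 0:
  R: 37 + 0.74×(0−37) = 37 − 27.38 = 9.62 → 10
  G: 171 − 126.54 = 44.46 → 44
  B: 157 + 0.74×(0−157) = 157 − 116.18 = 40.82 → 41
rgb(10, 44, 41) = #0A2C29.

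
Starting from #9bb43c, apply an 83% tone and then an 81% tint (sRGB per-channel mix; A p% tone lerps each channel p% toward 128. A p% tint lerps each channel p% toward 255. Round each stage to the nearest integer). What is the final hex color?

#9bb43c is rgb(155, 180, 60).
Lerp each channel 83% toward 128:
  R: 155 + 0.83×(128−155) = 155 − 22.41 = 132.59 → 133
  G: 180 + 0.83×(128−180) = 180 − 43.16 = 136.84 → 137
  B: 60 + 0.83×(128−60) = 60 + 56.44 = 116.44 → 116
After the tone: rgb(133, 137, 116) = #858974.
An 81% tint moves each channel 81% toward 255:
  R: 133 + 0.81×(255−133) = 133 + 98.82 = 231.82 → 232
  G: 137 + 0.81×(255−137) = 137 + 95.58 = 232.58 → 233
  B: 116 + 0.81×(255−116) = 116 + 112.59 = 228.59 → 229
rgb(232, 233, 229) = #e8e9e5.

#e8e9e5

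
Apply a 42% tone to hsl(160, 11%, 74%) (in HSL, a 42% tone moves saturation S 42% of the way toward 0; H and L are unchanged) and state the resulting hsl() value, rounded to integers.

S moves 42% from 11 toward 0: 11 − 4.62 = 6.38 → 6.
H and L are unchanged.

hsl(160, 6%, 74%)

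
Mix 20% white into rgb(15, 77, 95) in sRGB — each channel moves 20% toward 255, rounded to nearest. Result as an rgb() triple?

rgb(63, 113, 127)

Per channel, c → c + 0.2(255 − c):
  R: 15 + 0.2×(255−15) = 15 + 48 = 63 → 63
  G: 77 + 35.6 = 112.6 → 113
  B: 95 + 0.2×(255−95) = 95 + 32 = 127 → 127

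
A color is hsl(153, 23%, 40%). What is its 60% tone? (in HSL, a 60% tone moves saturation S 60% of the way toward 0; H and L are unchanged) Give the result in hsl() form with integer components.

S moves 60% from 23 toward 0: 23 − 13.8 = 9.2 → 9.
H and L are unchanged.

hsl(153, 9%, 40%)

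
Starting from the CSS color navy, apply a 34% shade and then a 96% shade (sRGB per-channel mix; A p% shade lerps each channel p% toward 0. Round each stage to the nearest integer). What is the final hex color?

CSS navy is rgb(0, 0, 128).
Lerp each channel 34% toward 0:
  R: 0 + 0.34×(0−0) = 0 + 0 = 0 → 0
  G: 0 + 0 = 0 → 0
  B: 128 + 0.34×(0−128) = 128 − 43.52 = 84.48 → 84
After the shade: rgb(0, 0, 84) = #000054.
Lerp each channel 96% toward 0:
  R: 0 + 0.96×(0−0) = 0 + 0 = 0 → 0
  G: 0 + 0 = 0 → 0
  B: 84 + 0.96×(0−84) = 84 − 80.64 = 3.36 → 3
rgb(0, 0, 3) = #000003.

#000003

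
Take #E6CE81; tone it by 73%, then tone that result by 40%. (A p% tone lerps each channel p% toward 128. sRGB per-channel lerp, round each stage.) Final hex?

#E6CE81 is rgb(230, 206, 129).
Per channel, c → c + 0.73(128 − c):
  R: 230 + 0.73×(128−230) = 230 − 74.46 = 155.54 → 156
  G: 206 + 0.73×(128−206) = 206 − 56.94 = 149.06 → 149
  B: 129 − 0.73 = 128.27 → 128
After the tone: rgb(156, 149, 128) = #9C9580.
Lerp each channel 40% toward 128:
  R: 156 + 0.4×(128−156) = 156 − 11.2 = 144.8 → 145
  G: 149 + 0.4×(128−149) = 149 − 8.4 = 140.6 → 141
  B: 128 + 0.4×(128−128) = 128 + 0 = 128 → 128
rgb(145, 141, 128) = #918D80.

#918D80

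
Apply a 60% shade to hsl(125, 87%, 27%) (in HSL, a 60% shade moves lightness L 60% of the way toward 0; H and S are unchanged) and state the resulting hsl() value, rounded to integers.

L moves 60% from 27 toward 0: 27 − 16.2 = 10.8 → 11.
H and S are unchanged.

hsl(125, 87%, 11%)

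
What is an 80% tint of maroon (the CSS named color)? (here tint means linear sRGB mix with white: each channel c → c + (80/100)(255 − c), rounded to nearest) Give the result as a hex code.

#e6cccc

CSS maroon is rgb(128, 0, 0).
Per channel, c → c + 0.8(255 − c):
  R: 128 + 0.8×(255−128) = 128 + 101.6 = 229.6 → 230
  G: 0 + 0.8×(255−0) = 0 + 204 = 204 → 204
  B: 0 + 0.8×(255−0) = 0 + 204 = 204 → 204
rgb(230, 204, 204) = #e6cccc.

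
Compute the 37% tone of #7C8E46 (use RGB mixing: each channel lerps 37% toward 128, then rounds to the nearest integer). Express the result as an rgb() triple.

rgb(125, 137, 91)

#7C8E46 is rgb(124, 142, 70).
A 37% tone moves each channel 37% toward 128:
  R: 124 + 1.48 = 125.48 → 125
  G: 142 + 0.37×(128−142) = 142 − 5.18 = 136.82 → 137
  B: 70 + 21.46 = 91.46 → 91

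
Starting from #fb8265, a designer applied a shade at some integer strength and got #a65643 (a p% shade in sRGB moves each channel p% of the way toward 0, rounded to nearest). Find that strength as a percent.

34%

#fb8265 is rgb(251, 130, 101); #a65643 is rgb(166, 86, 67).
On the R channel (widest range): 166 ≈ 251 + (p/100)(0 − 251), so p ≈ 100×(166 − 251)/(0 − 251) = -8500/-251 = 33.86.
p = 34 reproduces all three channels after rounding.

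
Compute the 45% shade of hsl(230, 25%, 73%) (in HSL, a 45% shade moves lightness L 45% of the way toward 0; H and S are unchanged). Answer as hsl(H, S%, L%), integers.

hsl(230, 25%, 40%)

L moves 45% from 73 toward 0: 73 − 32.85 = 40.15 → 40.
H and S are unchanged.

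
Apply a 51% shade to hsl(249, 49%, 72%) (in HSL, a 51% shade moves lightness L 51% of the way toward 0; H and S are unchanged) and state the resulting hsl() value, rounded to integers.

L moves 51% from 72 toward 0: 72 − 36.72 = 35.28 → 35.
H and S are unchanged.

hsl(249, 49%, 35%)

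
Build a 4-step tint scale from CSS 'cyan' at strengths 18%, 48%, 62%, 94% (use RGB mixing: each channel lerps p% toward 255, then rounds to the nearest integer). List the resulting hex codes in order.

#2EFFFF, #7AFFFF, #9EFFFF, #F0FFFF

CSS cyan is rgb(0, 255, 255).
18%: (0 + 45.9 = 45.9→46, 255→255, 255→255) → #2EFFFF
48%: (0 + 122.4 = 122.4→122, 255→255, 255→255) → #7AFFFF
62%: (0 + 158.1 = 158.1→158, 255→255, 255→255) → #9EFFFF
94%: (0 + 239.7 = 239.7→240, 255→255, 255→255) → #F0FFFF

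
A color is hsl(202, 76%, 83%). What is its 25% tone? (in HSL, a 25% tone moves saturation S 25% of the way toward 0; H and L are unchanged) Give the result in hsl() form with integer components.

S moves 25% from 76 toward 0: 76 − 19 = 57 → 57.
H and L are unchanged.

hsl(202, 57%, 83%)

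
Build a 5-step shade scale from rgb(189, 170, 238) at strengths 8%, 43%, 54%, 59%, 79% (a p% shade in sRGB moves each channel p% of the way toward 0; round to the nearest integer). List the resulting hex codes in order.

8%: (189 − 15.12 = 173.88→174, 170 − 13.6 = 156.4→156, 238 − 19.04 = 218.96→219) → #ae9cdb
43%: (189 − 81.27 = 107.73→108, 170 − 73.1 = 96.9→97, 238 − 102.34 = 135.66→136) → #6c6188
54%: (189 − 102.06 = 86.94→87, 170 − 91.8 = 78.2→78, 238 − 128.52 = 109.48→109) → #574e6d
59%: (189 − 111.51 = 77.49→77, 170 − 100.3 = 69.7→70, 238 − 140.42 = 97.58→98) → #4d4662
79%: (189 − 149.31 = 39.69→40, 170 − 134.3 = 35.7→36, 238 − 188.02 = 49.98→50) → #282432

#ae9cdb, #6c6188, #574e6d, #4d4662, #282432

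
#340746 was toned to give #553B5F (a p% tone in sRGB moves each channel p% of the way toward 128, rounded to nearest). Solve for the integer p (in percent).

#340746 is rgb(52, 7, 70); #553B5F is rgb(85, 59, 95).
On the G channel (widest range): 59 ≈ 7 + (p/100)(128 − 7), so p ≈ 100×(59 − 7)/(128 − 7) = 5200/121 = 42.98.
p = 43 reproduces all three channels after rounding.

43%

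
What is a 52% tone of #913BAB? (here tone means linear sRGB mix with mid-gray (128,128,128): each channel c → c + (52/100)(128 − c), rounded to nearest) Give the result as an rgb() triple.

rgb(136, 95, 149)

#913BAB is rgb(145, 59, 171).
A 52% tone moves each channel 52% toward 128:
  R: 145 − 8.84 = 136.16 → 136
  G: 59 + 35.88 = 94.88 → 95
  B: 171 + 0.52×(128−171) = 171 − 22.36 = 148.64 → 149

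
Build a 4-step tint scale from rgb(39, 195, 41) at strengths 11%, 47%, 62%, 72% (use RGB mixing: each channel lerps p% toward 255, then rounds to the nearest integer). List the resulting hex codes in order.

#3fca41, #8ddf8e, #ade8ae, #c3eec3

11%: (39 + 23.76 = 62.76→63, 195 + 6.6 = 201.6→202, 41 + 23.54 = 64.54→65) → #3fca41
47%: (39 + 101.52 = 140.52→141, 195 + 28.2 = 223.2→223, 41 + 100.58 = 141.58→142) → #8ddf8e
62%: (39 + 133.92 = 172.92→173, 195 + 37.2 = 232.2→232, 41 + 132.68 = 173.68→174) → #ade8ae
72%: (39 + 155.52 = 194.52→195, 195 + 43.2 = 238.2→238, 41 + 154.08 = 195.08→195) → #c3eec3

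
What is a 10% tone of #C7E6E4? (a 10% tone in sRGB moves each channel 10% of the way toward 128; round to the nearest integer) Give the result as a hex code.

#C7E6E4 is rgb(199, 230, 228).
A 10% tone moves each channel 10% toward 128:
  R: 199 − 7.1 = 191.9 → 192
  G: 230 + 0.1×(128−230) = 230 − 10.2 = 219.8 → 220
  B: 228 − 10 = 218 → 218
rgb(192, 220, 218) = #C0DCDA.

#C0DCDA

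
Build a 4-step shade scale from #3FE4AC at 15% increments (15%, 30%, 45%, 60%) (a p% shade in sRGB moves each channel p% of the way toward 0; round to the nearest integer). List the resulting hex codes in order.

#36C292, #2CA078, #237D5F, #195B45

#3FE4AC is rgb(63, 228, 172).
15%: (63 − 9.45 = 53.55→54, 228 − 34.2 = 193.8→194, 172 − 25.8 = 146.2→146) → #36C292
30%: (63 − 18.9 = 44.1→44, 228 − 68.4 = 159.6→160, 172 − 51.6 = 120.4→120) → #2CA078
45%: (63 − 28.35 = 34.65→35, 228 − 102.6 = 125.4→125, 172 − 77.4 = 94.6→95) → #237D5F
60%: (63 − 37.8 = 25.2→25, 228 − 136.8 = 91.2→91, 172 − 103.2 = 68.8→69) → #195B45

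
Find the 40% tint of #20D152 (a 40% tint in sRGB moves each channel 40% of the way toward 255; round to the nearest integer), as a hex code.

#79E397

#20D152 is rgb(32, 209, 82).
A 40% tint moves each channel 40% toward 255:
  R: 32 + 89.2 = 121.2 → 121
  G: 209 + 18.4 = 227.4 → 227
  B: 82 + 0.4×(255−82) = 82 + 69.2 = 151.2 → 151
rgb(121, 227, 151) = #79E397.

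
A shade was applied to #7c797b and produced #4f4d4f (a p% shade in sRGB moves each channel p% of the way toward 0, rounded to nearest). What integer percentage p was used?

#7c797b is rgb(124, 121, 123); #4f4d4f is rgb(79, 77, 79).
On the R channel (widest range): 79 ≈ 124 + (p/100)(0 − 124), so p ≈ 100×(79 − 124)/(0 − 124) = -4500/-124 = 36.29.
p = 36 reproduces all three channels after rounding.

36%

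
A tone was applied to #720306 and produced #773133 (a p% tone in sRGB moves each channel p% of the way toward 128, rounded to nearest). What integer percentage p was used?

37%

#720306 is rgb(114, 3, 6); #773133 is rgb(119, 49, 51).
On the G channel (widest range): 49 ≈ 3 + (p/100)(128 − 3), so p ≈ 100×(49 − 3)/(128 − 3) = 4600/125 = 36.80.
p = 37 reproduces all three channels after rounding.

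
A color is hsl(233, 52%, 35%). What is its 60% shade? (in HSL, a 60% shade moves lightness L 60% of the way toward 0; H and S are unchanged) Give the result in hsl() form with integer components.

hsl(233, 52%, 14%)

L moves 60% from 35 toward 0: 35 − 21 = 14 → 14.
H and S are unchanged.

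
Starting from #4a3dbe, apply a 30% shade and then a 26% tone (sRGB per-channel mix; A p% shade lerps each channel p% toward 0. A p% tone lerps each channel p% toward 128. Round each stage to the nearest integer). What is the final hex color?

#4a3dbe is rgb(74, 61, 190).
Per channel, c → c + 0.3(0 − c):
  R: 74 + 0.3×(0−74) = 74 − 22.2 = 51.8 → 52
  G: 61 + 0.3×(0−61) = 61 − 18.3 = 42.7 → 43
  B: 190 + 0.3×(0−190) = 190 − 57 = 133 → 133
After the shade: rgb(52, 43, 133) = #342b85.
Per channel, c → c + 0.26(128 − c):
  R: 52 + 0.26×(128−52) = 52 + 19.76 = 71.76 → 72
  G: 43 + 22.1 = 65.1 → 65
  B: 133 + 0.26×(128−133) = 133 − 1.3 = 131.7 → 132
rgb(72, 65, 132) = #484184.

#484184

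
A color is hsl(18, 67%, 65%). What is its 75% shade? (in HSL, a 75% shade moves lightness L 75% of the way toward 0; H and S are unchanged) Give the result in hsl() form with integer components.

L moves 75% from 65 toward 0: 65 − 48.75 = 16.25 → 16.
H and S are unchanged.

hsl(18, 67%, 16%)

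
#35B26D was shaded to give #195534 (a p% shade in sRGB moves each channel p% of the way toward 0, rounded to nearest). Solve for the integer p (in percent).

#35B26D is rgb(53, 178, 109); #195534 is rgb(25, 85, 52).
On the G channel (widest range): 85 ≈ 178 + (p/100)(0 − 178), so p ≈ 100×(85 − 178)/(0 − 178) = -9300/-178 = 52.25.
p = 52 reproduces all three channels after rounding.

52%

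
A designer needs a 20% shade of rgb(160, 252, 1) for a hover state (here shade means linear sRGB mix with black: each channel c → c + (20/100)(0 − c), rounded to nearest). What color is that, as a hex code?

A 20% shade moves each channel 20% toward 0:
  R: 160 + 0.2×(0−160) = 160 − 32 = 128 → 128
  G: 252 + 0.2×(0−252) = 252 − 50.4 = 201.6 → 202
  B: 1 + 0.2×(0−1) = 1 − 0.2 = 0.8 → 1
rgb(128, 202, 1) = #80ca01.

#80ca01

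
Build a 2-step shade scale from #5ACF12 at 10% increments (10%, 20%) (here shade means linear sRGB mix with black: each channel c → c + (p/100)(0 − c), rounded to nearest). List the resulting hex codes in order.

#5ACF12 is rgb(90, 207, 18).
10%: (90 − 9 = 81→81, 207 − 20.7 = 186.3→186, 18 − 1.8 = 16.2→16) → #51BA10
20%: (90 − 18 = 72→72, 207 − 41.4 = 165.6→166, 18 − 3.6 = 14.4→14) → #48A60E

#51BA10, #48A60E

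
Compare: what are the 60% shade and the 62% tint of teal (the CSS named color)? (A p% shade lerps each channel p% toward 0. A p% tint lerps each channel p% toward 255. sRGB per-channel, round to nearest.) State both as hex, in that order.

CSS teal is rgb(0, 128, 128).
60% shade:
  R: 0 + 0 = 0 → 0
  G: 128 − 76.8 = 51.2 → 51
  B: 128 − 76.8 = 51.2 → 51
  → #003333
62% tint:
  R: 0 + 158.1 = 158.1 → 158
  G: 128 + 0.62×(255−128) = 128 + 78.74 = 206.74 → 207
  B: 128 + 78.74 = 206.74 → 207
  → #9ecfcf

#003333, #9ecfcf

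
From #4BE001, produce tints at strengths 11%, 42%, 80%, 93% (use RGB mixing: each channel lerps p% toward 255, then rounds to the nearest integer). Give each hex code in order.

#4BE001 is rgb(75, 224, 1).
11%: (75 + 19.8 = 94.8→95, 224 + 3.41 = 227.41→227, 1 + 27.94 = 28.94→29) → #5FE31D
42%: (75 + 75.6 = 150.6→151, 224 + 13.02 = 237.02→237, 1 + 106.68 = 107.68→108) → #97ED6C
80%: (75 + 144 = 219→219, 224 + 24.8 = 248.8→249, 1 + 203.2 = 204.2→204) → #DBF9CC
93%: (75 + 167.4 = 242.4→242, 224 + 28.83 = 252.83→253, 1 + 236.22 = 237.22→237) → #F2FDED

#5FE31D, #97ED6C, #DBF9CC, #F2FDED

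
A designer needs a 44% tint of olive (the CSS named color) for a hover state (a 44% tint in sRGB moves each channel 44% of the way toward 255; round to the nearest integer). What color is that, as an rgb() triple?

rgb(184, 184, 112)

CSS olive is rgb(128, 128, 0).
Lerp each channel 44% toward 255:
  R: 128 + 0.44×(255−128) = 128 + 55.88 = 183.88 → 184
  G: 128 + 55.88 = 183.88 → 184
  B: 0 + 0.44×(255−0) = 0 + 112.2 = 112.2 → 112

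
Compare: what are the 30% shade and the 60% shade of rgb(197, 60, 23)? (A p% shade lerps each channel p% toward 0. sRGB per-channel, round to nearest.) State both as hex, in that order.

30% shade:
  R: 197 − 59.1 = 137.9 → 138
  G: 60 + 0.3×(0−60) = 60 − 18 = 42 → 42
  B: 23 + 0.3×(0−23) = 23 − 6.9 = 16.1 → 16
  → #8a2a10
60% shade:
  R: 197 + 0.6×(0−197) = 197 − 118.2 = 78.8 → 79
  G: 60 + 0.6×(0−60) = 60 − 36 = 24 → 24
  B: 23 − 13.8 = 9.2 → 9
  → #4f1809

#8a2a10, #4f1809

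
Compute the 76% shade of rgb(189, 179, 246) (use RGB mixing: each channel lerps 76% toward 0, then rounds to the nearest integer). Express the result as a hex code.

#2d2b3b

Per channel, c → c + 0.76(0 − c):
  R: 189 − 143.64 = 45.36 → 45
  G: 179 + 0.76×(0−179) = 179 − 136.04 = 42.96 → 43
  B: 246 − 186.96 = 59.04 → 59
rgb(45, 43, 59) = #2d2b3b.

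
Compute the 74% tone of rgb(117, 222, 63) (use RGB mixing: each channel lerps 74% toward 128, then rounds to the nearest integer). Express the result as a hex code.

Lerp each channel 74% toward 128:
  R: 117 + 0.74×(128−117) = 117 + 8.14 = 125.14 → 125
  G: 222 − 69.56 = 152.44 → 152
  B: 63 + 0.74×(128−63) = 63 + 48.1 = 111.1 → 111
rgb(125, 152, 111) = #7D986F.

#7D986F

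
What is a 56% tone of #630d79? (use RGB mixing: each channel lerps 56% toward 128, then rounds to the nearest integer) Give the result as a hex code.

#734d7d

#630d79 is rgb(99, 13, 121).
Lerp each channel 56% toward 128:
  R: 99 + 0.56×(128−99) = 99 + 16.24 = 115.24 → 115
  G: 13 + 64.4 = 77.4 → 77
  B: 121 + 0.56×(128−121) = 121 + 3.92 = 124.92 → 125
rgb(115, 77, 125) = #734d7d.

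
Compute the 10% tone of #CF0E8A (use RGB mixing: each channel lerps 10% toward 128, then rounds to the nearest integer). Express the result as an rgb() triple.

rgb(199, 25, 137)

#CF0E8A is rgb(207, 14, 138).
Per channel, c → c + 0.1(128 − c):
  R: 207 + 0.1×(128−207) = 207 − 7.9 = 199.1 → 199
  G: 14 + 0.1×(128−14) = 14 + 11.4 = 25.4 → 25
  B: 138 − 1 = 137 → 137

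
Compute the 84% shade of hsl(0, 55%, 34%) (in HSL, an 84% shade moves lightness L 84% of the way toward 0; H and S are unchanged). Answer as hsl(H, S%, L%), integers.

hsl(0, 55%, 5%)

L moves 84% from 34 toward 0: 34 − 28.56 = 5.44 → 5.
H and S are unchanged.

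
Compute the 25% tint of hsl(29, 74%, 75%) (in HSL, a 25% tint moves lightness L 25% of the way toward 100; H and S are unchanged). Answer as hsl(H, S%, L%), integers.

L moves 25% from 75 toward 100: 75 + 6.25 = 81.25 → 81.
H and S are unchanged.

hsl(29, 74%, 81%)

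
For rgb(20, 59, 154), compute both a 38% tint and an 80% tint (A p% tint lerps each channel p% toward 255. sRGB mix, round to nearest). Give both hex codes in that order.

38% tint:
  R: 20 + 89.3 = 109.3 → 109
  G: 59 + 0.38×(255−59) = 59 + 74.48 = 133.48 → 133
  B: 154 + 38.38 = 192.38 → 192
  → #6D85C0
80% tint:
  R: 20 + 188 = 208 → 208
  G: 59 + 0.8×(255−59) = 59 + 156.8 = 215.8 → 216
  B: 154 + 0.8×(255−154) = 154 + 80.8 = 234.8 → 235
  → #D0D8EB

#6D85C0, #D0D8EB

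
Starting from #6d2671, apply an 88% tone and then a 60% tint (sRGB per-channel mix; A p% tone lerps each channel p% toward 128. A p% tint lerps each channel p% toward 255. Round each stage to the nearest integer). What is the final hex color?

#cbc8cb

#6d2671 is rgb(109, 38, 113).
Per channel, c → c + 0.88(128 − c):
  R: 109 + 0.88×(128−109) = 109 + 16.72 = 125.72 → 126
  G: 38 + 0.88×(128−38) = 38 + 79.2 = 117.2 → 117
  B: 113 + 0.88×(128−113) = 113 + 13.2 = 126.2 → 126
After the tone: rgb(126, 117, 126) = #7e757e.
A 60% tint moves each channel 60% toward 255:
  R: 126 + 0.6×(255−126) = 126 + 77.4 = 203.4 → 203
  G: 117 + 0.6×(255−117) = 117 + 82.8 = 199.8 → 200
  B: 126 + 77.4 = 203.4 → 203
rgb(203, 200, 203) = #cbc8cb.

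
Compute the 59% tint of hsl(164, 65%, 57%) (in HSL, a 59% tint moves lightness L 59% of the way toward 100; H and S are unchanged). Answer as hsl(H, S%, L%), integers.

L moves 59% from 57 toward 100: 57 + 25.37 = 82.37 → 82.
H and S are unchanged.

hsl(164, 65%, 82%)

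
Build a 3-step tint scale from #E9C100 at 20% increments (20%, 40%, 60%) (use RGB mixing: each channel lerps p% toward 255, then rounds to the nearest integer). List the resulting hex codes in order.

#E9C100 is rgb(233, 193, 0).
20%: (233 + 4.4 = 237.4→237, 193 + 12.4 = 205.4→205, 0 + 51 = 51→51) → #EDCD33
40%: (233 + 8.8 = 241.8→242, 193 + 24.8 = 217.8→218, 0 + 102 = 102→102) → #F2DA66
60%: (233 + 13.2 = 246.2→246, 193 + 37.2 = 230.2→230, 0 + 153 = 153→153) → #F6E699

#EDCD33, #F2DA66, #F6E699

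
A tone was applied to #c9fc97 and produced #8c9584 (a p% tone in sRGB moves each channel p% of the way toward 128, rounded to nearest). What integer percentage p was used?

83%

#c9fc97 is rgb(201, 252, 151); #8c9584 is rgb(140, 149, 132).
On the G channel (widest range): 149 ≈ 252 + (p/100)(128 − 252), so p ≈ 100×(149 − 252)/(128 − 252) = -10300/-124 = 83.06.
p = 83 reproduces all three channels after rounding.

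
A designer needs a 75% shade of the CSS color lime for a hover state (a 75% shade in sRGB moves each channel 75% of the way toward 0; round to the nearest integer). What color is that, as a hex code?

#004000

CSS lime is rgb(0, 255, 0).
Per channel, c → c + 0.75(0 − c):
  R: 0 + 0 = 0 → 0
  G: 255 + 0.75×(0−255) = 255 − 191.25 = 63.75 → 64
  B: 0 + 0.75×(0−0) = 0 + 0 = 0 → 0
rgb(0, 64, 0) = #004000.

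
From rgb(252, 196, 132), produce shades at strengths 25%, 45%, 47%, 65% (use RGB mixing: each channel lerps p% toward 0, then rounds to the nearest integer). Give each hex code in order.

#BD9363, #8B6C49, #866846, #58452E

25%: (252 − 63 = 189→189, 196 − 49 = 147→147, 132 − 33 = 99→99) → #BD9363
45%: (252 − 113.4 = 138.6→139, 196 − 88.2 = 107.8→108, 132 − 59.4 = 72.6→73) → #8B6C49
47%: (252 − 118.44 = 133.56→134, 196 − 92.12 = 103.88→104, 132 − 62.04 = 69.96→70) → #866846
65%: (252 − 163.8 = 88.2→88, 196 − 127.4 = 68.6→69, 132 − 85.8 = 46.2→46) → #58452E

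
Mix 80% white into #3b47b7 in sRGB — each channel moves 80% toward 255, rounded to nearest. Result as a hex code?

#3b47b7 is rgb(59, 71, 183).
An 80% tint moves each channel 80% toward 255:
  R: 59 + 0.8×(255−59) = 59 + 156.8 = 215.8 → 216
  G: 71 + 0.8×(255−71) = 71 + 147.2 = 218.2 → 218
  B: 183 + 0.8×(255−183) = 183 + 57.6 = 240.6 → 241
rgb(216, 218, 241) = #d8daf1.

#d8daf1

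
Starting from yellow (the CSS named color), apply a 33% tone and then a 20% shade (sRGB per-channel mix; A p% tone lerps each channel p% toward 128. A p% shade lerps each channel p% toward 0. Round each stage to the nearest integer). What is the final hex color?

#AAAA22

CSS yellow is rgb(255, 255, 0).
A 33% tone moves each channel 33% toward 128:
  R: 255 + 0.33×(128−255) = 255 − 41.91 = 213.09 → 213
  G: 255 − 41.91 = 213.09 → 213
  B: 0 + 0.33×(128−0) = 0 + 42.24 = 42.24 → 42
After the tone: rgb(213, 213, 42) = #D5D52A.
Lerp each channel 20% toward 0:
  R: 213 + 0.2×(0−213) = 213 − 42.6 = 170.4 → 170
  G: 213 + 0.2×(0−213) = 213 − 42.6 = 170.4 → 170
  B: 42 + 0.2×(0−42) = 42 − 8.4 = 33.6 → 34
rgb(170, 170, 34) = #AAAA22.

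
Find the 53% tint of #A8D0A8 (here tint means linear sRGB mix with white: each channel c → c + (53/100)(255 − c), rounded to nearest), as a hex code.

#D6E9D6

#A8D0A8 is rgb(168, 208, 168).
A 53% tint moves each channel 53% toward 255:
  R: 168 + 46.11 = 214.11 → 214
  G: 208 + 0.53×(255−208) = 208 + 24.91 = 232.91 → 233
  B: 168 + 0.53×(255−168) = 168 + 46.11 = 214.11 → 214
rgb(214, 233, 214) = #D6E9D6.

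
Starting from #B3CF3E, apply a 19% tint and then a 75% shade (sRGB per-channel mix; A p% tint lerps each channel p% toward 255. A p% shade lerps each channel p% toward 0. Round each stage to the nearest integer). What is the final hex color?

#B3CF3E is rgb(179, 207, 62).
Per channel, c → c + 0.19(255 − c):
  R: 179 + 0.19×(255−179) = 179 + 14.44 = 193.44 → 193
  G: 207 + 0.19×(255−207) = 207 + 9.12 = 216.12 → 216
  B: 62 + 36.67 = 98.67 → 99
After the tint: rgb(193, 216, 99) = #C1D863.
Per channel, c → c + 0.75(0 − c):
  R: 193 + 0.75×(0−193) = 193 − 144.75 = 48.25 → 48
  G: 216 − 162 = 54 → 54
  B: 99 + 0.75×(0−99) = 99 − 74.25 = 24.75 → 25
rgb(48, 54, 25) = #303619.

#303619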